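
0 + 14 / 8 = 7 / 4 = 1.75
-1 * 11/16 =-11/16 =-0.69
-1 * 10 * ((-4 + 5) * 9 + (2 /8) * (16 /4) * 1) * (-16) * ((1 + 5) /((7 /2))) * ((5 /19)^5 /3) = 20000000 /17332693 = 1.15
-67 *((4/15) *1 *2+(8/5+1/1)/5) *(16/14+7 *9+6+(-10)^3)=34452137/525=65623.12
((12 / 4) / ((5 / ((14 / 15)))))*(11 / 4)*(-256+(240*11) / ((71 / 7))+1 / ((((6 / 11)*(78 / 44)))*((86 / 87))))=19538827 / 2381340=8.20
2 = 2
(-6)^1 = -6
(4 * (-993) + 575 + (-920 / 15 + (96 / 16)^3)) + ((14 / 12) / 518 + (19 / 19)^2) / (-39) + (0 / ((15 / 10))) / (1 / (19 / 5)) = -56144689 / 17316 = -3242.36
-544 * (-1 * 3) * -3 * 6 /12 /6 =-408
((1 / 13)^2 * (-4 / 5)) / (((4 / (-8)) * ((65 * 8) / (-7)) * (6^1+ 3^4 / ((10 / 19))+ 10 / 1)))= -14 / 18663515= -0.00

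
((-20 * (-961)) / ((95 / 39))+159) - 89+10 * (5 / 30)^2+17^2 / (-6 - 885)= 269518795 / 33858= 7960.27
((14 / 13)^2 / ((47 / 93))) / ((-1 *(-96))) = 0.02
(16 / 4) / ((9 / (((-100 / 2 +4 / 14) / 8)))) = -58 / 21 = -2.76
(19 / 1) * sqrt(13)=19 * sqrt(13)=68.51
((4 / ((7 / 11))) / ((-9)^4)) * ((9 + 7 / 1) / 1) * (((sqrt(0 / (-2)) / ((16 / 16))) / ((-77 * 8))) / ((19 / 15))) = 0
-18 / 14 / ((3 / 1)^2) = -1 / 7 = -0.14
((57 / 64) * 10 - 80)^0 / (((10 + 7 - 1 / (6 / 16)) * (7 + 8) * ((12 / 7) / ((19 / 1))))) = 133 / 2580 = 0.05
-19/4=-4.75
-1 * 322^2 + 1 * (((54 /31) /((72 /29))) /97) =-1247111065 /12028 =-103683.99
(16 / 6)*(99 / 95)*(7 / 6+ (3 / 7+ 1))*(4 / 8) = 2398 / 665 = 3.61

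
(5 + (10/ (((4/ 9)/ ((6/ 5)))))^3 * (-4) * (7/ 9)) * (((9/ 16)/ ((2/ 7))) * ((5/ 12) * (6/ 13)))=-19287765/ 832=-23182.41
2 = 2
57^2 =3249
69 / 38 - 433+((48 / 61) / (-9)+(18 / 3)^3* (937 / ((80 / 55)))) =482305895 / 3477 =138713.23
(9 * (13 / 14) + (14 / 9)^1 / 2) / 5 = 1151 / 630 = 1.83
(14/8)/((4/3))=21/16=1.31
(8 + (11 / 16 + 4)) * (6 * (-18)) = -5481 / 4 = -1370.25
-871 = -871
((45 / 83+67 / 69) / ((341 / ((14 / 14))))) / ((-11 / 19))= -164654 / 21481977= -0.01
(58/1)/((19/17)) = 986/19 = 51.89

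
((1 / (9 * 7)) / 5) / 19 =1 / 5985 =0.00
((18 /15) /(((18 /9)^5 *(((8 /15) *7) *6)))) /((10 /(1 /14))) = 3 /250880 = 0.00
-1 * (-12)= 12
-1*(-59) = 59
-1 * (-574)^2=-329476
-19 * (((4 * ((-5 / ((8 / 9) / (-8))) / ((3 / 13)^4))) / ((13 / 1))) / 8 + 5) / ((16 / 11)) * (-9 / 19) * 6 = 365475 / 16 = 22842.19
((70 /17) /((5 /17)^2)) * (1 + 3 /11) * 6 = 19992 /55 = 363.49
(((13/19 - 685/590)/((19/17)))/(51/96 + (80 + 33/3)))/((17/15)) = -256560/62384771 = -0.00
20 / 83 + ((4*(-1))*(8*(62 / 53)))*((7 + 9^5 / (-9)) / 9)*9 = 1079261348 / 4399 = 245342.43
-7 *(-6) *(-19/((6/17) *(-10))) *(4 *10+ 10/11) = 101745/11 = 9249.55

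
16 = 16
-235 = -235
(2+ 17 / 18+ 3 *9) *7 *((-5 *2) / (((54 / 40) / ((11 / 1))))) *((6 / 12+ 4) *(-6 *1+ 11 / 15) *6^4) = 524597920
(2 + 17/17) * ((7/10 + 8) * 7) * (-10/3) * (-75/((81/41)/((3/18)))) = 208075/54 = 3853.24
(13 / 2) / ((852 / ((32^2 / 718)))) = 832 / 76467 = 0.01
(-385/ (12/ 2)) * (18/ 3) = -385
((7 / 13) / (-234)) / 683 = -0.00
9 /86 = 0.10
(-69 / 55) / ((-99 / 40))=184 / 363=0.51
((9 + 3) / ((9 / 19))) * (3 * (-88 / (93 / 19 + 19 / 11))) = -174724 / 173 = -1009.97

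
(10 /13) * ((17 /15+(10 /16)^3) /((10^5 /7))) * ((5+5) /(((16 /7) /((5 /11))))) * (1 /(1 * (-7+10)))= 518371 /10543104000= 0.00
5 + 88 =93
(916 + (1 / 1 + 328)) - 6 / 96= 19919 / 16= 1244.94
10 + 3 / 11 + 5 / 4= 507 / 44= 11.52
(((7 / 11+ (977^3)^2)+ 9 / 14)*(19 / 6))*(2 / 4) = 848243322272735102319 / 616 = 1377018380312881659.61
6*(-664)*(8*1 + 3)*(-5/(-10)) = -21912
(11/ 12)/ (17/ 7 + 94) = 77/ 8100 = 0.01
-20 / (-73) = 20 / 73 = 0.27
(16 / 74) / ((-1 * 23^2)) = -8 / 19573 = -0.00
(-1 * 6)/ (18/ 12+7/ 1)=-12/ 17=-0.71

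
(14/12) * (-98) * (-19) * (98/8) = 26611.08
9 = 9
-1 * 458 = -458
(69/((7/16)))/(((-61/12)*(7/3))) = -39744/2989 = -13.30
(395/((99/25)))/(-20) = -1975/396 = -4.99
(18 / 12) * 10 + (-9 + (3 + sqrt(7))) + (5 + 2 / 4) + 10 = 27.15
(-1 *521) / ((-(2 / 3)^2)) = 4689 / 4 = 1172.25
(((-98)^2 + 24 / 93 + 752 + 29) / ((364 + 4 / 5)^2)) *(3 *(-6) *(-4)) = 8048575 / 1432448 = 5.62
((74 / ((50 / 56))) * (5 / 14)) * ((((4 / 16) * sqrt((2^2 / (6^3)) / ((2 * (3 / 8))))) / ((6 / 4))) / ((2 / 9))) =37 * sqrt(2) / 15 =3.49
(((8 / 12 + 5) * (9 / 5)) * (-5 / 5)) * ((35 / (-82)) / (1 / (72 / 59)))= 12852 / 2419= 5.31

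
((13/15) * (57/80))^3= 0.24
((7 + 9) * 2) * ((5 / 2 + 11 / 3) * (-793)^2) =372278608 / 3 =124092869.33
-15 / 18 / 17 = -5 / 102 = -0.05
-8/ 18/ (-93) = 4/ 837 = 0.00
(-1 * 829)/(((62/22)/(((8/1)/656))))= -9119/2542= -3.59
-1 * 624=-624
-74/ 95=-0.78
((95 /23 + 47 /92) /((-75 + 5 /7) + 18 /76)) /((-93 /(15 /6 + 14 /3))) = 2442013 /505582596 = 0.00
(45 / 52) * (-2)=-45 / 26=-1.73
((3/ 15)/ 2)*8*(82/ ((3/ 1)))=328/ 15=21.87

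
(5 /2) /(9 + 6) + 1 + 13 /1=85 /6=14.17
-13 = -13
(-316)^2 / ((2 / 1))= 49928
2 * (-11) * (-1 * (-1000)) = -22000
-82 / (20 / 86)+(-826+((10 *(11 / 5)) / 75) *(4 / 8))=-88384 / 75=-1178.45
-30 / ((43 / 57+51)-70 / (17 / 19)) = 2907 / 2566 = 1.13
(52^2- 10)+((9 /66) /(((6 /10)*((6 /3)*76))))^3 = 100738712887421 /37393731584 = 2694.00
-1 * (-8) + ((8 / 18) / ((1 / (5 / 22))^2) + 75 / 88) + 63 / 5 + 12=33.48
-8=-8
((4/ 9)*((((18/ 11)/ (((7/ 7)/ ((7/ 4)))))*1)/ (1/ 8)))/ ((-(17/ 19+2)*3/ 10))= -4256/ 363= -11.72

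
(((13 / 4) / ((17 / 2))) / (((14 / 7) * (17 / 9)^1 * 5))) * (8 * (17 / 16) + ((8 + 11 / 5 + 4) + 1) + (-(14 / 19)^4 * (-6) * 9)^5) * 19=44949560049529164846889369855234209 / 114352656097166125451365986200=393078.41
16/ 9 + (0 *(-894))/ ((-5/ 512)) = 16/ 9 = 1.78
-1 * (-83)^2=-6889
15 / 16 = 0.94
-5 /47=-0.11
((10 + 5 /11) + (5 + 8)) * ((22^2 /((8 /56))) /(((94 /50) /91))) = 180780600 /47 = 3846395.74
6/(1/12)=72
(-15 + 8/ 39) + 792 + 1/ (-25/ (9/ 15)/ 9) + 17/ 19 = 72051493/ 92625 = 777.88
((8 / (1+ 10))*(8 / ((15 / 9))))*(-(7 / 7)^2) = -192 / 55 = -3.49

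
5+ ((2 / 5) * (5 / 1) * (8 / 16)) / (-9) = 44 / 9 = 4.89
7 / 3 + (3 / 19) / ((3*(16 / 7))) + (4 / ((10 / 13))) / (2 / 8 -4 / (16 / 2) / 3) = 64.76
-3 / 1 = -3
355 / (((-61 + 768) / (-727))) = -258085 / 707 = -365.04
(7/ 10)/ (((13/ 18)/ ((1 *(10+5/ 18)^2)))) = 47915/ 468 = 102.38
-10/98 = -5/49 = -0.10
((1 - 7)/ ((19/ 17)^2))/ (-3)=578/ 361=1.60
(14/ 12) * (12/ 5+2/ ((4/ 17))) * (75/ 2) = 476.88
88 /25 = 3.52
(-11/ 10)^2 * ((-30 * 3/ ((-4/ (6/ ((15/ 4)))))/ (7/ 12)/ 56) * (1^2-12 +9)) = -3267/ 1225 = -2.67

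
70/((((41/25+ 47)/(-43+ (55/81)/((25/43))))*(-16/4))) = 15.05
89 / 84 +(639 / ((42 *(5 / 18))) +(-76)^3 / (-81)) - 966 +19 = 51350783 / 11340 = 4528.29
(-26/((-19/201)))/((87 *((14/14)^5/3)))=5226/551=9.48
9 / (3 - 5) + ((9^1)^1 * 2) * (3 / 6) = 9 / 2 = 4.50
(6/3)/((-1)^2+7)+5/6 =13/12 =1.08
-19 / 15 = -1.27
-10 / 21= -0.48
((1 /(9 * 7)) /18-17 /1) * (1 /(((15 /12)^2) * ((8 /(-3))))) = 4.08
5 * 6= 30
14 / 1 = 14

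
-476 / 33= -14.42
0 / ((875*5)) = 0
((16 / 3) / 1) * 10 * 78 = 4160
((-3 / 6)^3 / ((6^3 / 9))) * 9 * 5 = -0.23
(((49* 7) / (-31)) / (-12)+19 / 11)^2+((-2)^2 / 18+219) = 226.24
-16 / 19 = -0.84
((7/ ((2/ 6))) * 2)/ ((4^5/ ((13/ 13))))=21/ 512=0.04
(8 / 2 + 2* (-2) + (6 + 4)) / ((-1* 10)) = -1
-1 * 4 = -4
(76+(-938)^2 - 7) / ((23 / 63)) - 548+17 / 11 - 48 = 609629312 / 253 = 2409602.02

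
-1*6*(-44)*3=792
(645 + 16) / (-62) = -661 / 62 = -10.66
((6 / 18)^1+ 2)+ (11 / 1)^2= 370 / 3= 123.33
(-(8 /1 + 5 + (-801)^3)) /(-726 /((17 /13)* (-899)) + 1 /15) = 117814137837060 /156853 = 751111791.53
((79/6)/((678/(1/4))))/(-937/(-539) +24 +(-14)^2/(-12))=42581/82488192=0.00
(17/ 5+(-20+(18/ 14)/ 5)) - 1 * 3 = -677/ 35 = -19.34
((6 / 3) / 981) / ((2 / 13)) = 13 / 981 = 0.01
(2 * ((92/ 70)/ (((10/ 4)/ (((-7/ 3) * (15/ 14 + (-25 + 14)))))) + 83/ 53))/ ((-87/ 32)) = -24477248/ 2420775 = -10.11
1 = 1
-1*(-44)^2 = -1936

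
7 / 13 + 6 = 85 / 13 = 6.54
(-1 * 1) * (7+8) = -15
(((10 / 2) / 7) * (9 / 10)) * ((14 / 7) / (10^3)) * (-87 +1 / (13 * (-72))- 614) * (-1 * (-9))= -5905233 / 728000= -8.11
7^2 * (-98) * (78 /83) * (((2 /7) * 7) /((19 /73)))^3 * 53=-61780468215648 /569297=-108520628.45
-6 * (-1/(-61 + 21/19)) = -57/569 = -0.10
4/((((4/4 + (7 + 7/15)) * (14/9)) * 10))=27/889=0.03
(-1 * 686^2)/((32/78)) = -1147077.75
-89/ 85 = -1.05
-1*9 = -9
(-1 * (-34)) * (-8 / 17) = -16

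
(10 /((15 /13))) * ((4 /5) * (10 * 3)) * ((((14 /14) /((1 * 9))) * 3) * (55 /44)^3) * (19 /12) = 30875 /144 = 214.41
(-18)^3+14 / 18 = -52481 / 9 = -5831.22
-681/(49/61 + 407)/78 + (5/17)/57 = -3394621/208908648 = -0.02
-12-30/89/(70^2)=-523323/43610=-12.00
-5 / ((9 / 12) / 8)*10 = -1600 / 3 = -533.33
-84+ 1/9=-755/9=-83.89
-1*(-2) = 2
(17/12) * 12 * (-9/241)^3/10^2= -12393/1399752100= -0.00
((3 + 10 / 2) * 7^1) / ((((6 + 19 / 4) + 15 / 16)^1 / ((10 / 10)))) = 896 / 187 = 4.79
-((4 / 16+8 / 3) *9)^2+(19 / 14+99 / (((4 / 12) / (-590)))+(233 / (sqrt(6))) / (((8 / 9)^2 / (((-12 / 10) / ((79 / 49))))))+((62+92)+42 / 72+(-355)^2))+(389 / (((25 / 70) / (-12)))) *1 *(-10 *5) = 202870711 / 336 - 924777 *sqrt(6) / 25280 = 603692.27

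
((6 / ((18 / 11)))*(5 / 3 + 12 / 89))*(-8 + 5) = -5291 / 267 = -19.82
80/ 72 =10/ 9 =1.11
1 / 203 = 0.00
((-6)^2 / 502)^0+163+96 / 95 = 15676 / 95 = 165.01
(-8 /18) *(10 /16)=-5 /18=-0.28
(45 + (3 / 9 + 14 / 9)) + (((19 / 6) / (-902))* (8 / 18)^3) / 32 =92496473 / 1972674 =46.89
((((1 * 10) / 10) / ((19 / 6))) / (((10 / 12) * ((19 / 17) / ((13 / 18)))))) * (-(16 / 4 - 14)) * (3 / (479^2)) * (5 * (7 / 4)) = 23205 / 82828201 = 0.00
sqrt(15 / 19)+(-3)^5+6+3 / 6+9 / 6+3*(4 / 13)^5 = -87250783 / 371293+sqrt(285) / 19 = -234.10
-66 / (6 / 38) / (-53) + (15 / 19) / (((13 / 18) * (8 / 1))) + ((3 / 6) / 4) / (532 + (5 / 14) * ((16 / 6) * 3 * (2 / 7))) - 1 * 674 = -1820938213093 / 2734238624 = -665.98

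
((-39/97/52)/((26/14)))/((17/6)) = -63/42874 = -0.00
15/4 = 3.75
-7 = -7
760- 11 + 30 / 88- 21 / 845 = 27859571 / 37180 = 749.32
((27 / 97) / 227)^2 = 729 / 484836361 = 0.00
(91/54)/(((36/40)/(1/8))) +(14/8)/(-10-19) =9793/56376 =0.17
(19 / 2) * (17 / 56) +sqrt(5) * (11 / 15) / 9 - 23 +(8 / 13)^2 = -19.56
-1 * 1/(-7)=0.14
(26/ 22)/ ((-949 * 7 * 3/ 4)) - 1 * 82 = -1382770/ 16863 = -82.00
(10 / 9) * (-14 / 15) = -28 / 27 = -1.04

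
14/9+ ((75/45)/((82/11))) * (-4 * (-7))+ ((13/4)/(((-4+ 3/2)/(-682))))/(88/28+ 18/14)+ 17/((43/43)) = 415154/1845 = 225.02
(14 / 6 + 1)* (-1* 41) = -136.67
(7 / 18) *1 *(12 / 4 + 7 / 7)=14 / 9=1.56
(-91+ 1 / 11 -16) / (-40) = 147 / 55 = 2.67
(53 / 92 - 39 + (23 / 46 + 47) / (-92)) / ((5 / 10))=-7165 / 92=-77.88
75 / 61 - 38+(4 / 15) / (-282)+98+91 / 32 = 264521261 / 4128480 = 64.07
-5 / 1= -5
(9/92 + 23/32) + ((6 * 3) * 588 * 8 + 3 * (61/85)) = 5297266093/62560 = 84674.97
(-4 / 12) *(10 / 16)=-5 / 24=-0.21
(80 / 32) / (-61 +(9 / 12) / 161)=-1610 / 39281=-0.04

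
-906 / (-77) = 906 / 77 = 11.77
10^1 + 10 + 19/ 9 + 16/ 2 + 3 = 298/ 9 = 33.11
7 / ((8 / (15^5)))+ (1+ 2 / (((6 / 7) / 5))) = 15947179 / 24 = 664465.79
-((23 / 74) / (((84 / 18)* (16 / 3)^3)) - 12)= 50919609 / 4243456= 12.00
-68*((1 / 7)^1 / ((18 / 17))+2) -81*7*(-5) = 169459 / 63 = 2689.83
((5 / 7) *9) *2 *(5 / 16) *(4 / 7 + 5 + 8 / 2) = 15075 / 392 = 38.46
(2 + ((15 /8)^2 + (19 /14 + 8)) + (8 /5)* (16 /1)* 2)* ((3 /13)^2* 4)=1332027 /94640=14.07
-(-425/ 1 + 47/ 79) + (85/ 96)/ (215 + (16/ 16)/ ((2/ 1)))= 693633979/ 1634352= 424.41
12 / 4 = 3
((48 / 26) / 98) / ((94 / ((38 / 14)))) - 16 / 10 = -1676014 / 1047865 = -1.60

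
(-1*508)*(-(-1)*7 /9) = -3556 /9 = -395.11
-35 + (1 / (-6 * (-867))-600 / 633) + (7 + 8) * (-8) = -171171599 / 1097622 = -155.95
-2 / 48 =-1 / 24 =-0.04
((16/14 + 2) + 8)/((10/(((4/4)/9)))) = 0.12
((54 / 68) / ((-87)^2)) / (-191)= -3 / 5461454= -0.00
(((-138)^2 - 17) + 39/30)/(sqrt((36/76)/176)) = 380566 * sqrt(209)/15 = 366785.26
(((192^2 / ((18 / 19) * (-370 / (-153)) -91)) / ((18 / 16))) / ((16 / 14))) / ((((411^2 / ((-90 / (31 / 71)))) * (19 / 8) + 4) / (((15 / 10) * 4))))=105205596160 / 105368742771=1.00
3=3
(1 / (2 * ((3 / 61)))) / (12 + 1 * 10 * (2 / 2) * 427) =61 / 25692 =0.00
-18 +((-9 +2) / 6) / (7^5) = -259309 / 14406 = -18.00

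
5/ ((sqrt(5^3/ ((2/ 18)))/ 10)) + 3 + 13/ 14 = 2 * sqrt(5)/ 3 + 55/ 14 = 5.42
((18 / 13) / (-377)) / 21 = -6 / 34307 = -0.00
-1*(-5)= 5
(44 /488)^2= 121 /14884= 0.01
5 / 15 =1 / 3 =0.33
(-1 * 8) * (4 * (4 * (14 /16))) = -112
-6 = -6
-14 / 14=-1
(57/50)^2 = 3249/2500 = 1.30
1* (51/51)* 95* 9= 855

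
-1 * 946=-946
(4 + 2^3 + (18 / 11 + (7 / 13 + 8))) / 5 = 3171 / 715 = 4.43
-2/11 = -0.18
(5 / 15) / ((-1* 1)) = -1 / 3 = -0.33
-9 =-9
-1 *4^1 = -4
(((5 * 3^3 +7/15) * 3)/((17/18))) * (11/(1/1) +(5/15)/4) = 405384/85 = 4769.22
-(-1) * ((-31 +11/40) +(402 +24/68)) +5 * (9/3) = 262907/680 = 386.63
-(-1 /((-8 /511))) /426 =-0.15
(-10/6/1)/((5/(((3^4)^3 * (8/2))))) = -708588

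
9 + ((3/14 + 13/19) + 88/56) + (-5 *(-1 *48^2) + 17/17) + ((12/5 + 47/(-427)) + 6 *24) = 947497787/81130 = 11678.76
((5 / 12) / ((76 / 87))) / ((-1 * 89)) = -145 / 27056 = -0.01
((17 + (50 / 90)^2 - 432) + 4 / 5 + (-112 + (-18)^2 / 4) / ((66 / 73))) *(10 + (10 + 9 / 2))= -195670573 / 17820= -10980.39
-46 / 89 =-0.52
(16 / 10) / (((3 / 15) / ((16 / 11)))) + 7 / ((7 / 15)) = 293 / 11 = 26.64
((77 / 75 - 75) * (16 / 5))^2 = 7879757824 / 140625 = 56033.83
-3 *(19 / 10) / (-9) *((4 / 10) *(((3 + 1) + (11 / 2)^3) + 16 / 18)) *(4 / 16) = 234289 / 21600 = 10.85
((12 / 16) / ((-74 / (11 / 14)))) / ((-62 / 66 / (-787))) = -857043 / 128464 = -6.67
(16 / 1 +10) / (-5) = -26 / 5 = -5.20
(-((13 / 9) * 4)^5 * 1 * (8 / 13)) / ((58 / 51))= -1988759552 / 570807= -3484.12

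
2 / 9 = 0.22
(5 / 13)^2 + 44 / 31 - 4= -12745 / 5239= -2.43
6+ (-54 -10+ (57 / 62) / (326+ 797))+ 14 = -3063487 / 69626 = -44.00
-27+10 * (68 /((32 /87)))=7287 /4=1821.75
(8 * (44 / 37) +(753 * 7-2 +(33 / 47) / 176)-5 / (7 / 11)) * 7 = 1026555977 / 27824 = 36894.62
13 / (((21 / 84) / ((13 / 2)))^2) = 8788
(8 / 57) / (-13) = -0.01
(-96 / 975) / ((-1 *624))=2 / 12675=0.00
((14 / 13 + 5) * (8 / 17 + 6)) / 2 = 4345 / 221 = 19.66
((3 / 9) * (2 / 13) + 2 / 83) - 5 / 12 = -1473 / 4316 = -0.34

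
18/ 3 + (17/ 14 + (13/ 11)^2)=14587/ 1694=8.61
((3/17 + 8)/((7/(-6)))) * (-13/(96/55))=99385/1904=52.20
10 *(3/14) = 15/7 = 2.14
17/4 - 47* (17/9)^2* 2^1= -107287/324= -331.13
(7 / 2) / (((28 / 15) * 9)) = 5 / 24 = 0.21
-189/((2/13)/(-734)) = 901719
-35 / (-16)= 35 / 16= 2.19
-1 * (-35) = 35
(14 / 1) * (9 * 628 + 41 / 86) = 3402791 / 43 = 79134.67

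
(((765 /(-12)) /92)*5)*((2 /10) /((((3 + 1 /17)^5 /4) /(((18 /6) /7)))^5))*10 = -1787884638030843767054952272479235025 /23993392431552255524550165332958815310560886784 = -0.00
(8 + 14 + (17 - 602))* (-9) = 5067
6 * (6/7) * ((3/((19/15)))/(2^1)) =810/133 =6.09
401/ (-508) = -401/ 508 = -0.79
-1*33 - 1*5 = -38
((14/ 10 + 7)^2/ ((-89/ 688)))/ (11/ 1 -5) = -202272/ 2225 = -90.91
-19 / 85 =-0.22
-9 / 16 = -0.56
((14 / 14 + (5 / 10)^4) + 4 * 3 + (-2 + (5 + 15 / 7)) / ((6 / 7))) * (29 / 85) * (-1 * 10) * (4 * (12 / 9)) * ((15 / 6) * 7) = -309575 / 51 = -6070.10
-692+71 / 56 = -38681 / 56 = -690.73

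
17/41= 0.41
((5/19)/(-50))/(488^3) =-1/22080711680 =-0.00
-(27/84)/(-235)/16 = 9/105280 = 0.00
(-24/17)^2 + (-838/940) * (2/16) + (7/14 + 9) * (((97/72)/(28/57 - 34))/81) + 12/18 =256568438443/100868444640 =2.54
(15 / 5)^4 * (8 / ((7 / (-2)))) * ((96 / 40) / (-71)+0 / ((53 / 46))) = 15552 / 2485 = 6.26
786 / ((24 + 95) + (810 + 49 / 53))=20829 / 24643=0.85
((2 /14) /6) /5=0.00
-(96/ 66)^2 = -256/ 121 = -2.12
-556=-556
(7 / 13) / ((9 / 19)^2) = 2527 / 1053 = 2.40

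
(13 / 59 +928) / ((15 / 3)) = 10953 / 59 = 185.64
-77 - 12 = -89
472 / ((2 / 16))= 3776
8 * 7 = 56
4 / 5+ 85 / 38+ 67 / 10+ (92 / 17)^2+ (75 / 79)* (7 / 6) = 34817323 / 867578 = 40.13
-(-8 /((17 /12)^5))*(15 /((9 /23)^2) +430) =1050992640 /1419857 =740.21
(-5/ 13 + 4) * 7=329/ 13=25.31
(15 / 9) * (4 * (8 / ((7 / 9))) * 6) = 2880 / 7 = 411.43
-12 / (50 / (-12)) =72 / 25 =2.88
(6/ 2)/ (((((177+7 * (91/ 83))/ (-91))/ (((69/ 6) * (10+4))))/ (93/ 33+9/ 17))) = -1141854987/ 1433168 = -796.73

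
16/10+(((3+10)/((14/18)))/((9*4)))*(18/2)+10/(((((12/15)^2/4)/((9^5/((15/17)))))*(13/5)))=2927856767/1820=1608712.51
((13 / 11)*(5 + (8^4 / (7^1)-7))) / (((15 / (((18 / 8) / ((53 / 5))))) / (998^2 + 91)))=9714306.04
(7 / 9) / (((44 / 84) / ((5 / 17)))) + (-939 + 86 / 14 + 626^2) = 390943.58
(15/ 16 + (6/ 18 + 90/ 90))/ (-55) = -109/ 2640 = -0.04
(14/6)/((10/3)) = 7/10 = 0.70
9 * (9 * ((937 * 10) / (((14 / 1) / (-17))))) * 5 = -32256225 / 7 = -4608032.14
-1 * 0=0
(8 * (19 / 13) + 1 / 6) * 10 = 4625 / 39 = 118.59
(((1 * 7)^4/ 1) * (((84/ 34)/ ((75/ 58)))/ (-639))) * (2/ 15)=-3899224/ 4073625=-0.96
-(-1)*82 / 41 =2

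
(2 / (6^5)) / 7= 1 / 27216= 0.00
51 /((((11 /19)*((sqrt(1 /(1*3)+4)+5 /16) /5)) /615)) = -715122000 /35783+762796800*sqrt(39) /35783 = 113141.51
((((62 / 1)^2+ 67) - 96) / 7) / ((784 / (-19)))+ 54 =31981 / 784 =40.79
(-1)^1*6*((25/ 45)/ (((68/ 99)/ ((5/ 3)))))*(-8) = 1100/ 17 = 64.71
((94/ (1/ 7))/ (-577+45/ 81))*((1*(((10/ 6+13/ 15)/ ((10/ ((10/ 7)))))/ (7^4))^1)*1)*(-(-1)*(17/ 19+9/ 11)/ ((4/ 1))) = -25239/ 342550670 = -0.00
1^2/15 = 0.07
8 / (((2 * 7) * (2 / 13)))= 26 / 7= 3.71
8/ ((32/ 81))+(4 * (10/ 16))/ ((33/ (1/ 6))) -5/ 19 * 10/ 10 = 20.00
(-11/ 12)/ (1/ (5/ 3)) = -55/ 36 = -1.53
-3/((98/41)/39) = -4797/98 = -48.95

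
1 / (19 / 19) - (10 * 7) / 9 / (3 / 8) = -19.74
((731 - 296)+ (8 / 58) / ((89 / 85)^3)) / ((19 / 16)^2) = 2277283951360 / 7380320461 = 308.56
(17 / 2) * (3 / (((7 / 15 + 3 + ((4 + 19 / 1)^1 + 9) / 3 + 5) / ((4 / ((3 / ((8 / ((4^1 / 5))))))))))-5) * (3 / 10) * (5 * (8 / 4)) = -42585 / 574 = -74.19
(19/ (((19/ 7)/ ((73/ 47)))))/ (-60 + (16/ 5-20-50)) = -2555/ 29798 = -0.09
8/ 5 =1.60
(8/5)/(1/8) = 64/5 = 12.80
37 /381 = 0.10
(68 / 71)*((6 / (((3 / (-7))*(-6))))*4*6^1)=3808 / 71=53.63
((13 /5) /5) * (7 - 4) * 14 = 546 /25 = 21.84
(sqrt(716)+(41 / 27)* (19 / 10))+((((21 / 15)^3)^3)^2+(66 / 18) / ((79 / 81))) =460.28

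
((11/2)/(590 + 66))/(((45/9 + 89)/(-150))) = -0.01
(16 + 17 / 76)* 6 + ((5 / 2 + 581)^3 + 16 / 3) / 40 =90593272343 / 18240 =4966736.42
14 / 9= 1.56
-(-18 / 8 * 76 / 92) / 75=57 / 2300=0.02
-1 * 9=-9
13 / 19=0.68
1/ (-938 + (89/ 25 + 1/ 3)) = -75/ 70058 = -0.00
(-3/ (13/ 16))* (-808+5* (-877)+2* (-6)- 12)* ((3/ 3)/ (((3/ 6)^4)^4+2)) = 5470420992/ 567983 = 9631.31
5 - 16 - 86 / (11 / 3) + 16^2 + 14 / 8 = 9825 / 44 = 223.30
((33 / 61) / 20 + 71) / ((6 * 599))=86653 / 4384680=0.02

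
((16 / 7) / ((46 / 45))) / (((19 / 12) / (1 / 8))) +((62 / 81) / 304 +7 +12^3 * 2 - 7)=6850948703 / 1982232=3456.18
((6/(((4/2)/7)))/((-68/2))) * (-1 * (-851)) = -17871/34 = -525.62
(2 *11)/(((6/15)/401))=22055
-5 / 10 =-1 / 2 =-0.50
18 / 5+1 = 23 / 5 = 4.60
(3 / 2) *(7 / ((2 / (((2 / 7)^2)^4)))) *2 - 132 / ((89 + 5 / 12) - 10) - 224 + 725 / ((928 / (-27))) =-246.76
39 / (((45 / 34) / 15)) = 442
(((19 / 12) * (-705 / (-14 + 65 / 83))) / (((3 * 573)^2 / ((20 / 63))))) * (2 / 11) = 3705950 / 2246423406381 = 0.00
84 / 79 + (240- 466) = -17770 / 79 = -224.94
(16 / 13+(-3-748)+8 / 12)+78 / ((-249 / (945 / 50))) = -12220048 / 16185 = -755.02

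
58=58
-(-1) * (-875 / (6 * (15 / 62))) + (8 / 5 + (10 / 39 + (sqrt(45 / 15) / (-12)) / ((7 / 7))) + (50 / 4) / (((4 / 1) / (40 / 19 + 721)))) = 1658.64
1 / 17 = 0.06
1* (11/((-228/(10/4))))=-55/456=-0.12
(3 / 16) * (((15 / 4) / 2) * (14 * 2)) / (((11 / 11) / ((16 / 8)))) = 315 / 16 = 19.69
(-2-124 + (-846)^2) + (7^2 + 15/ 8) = 5725127/ 8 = 715640.88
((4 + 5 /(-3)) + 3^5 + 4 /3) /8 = 185 /6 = 30.83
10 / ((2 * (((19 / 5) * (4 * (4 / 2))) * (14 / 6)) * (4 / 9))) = 675 / 4256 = 0.16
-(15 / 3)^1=-5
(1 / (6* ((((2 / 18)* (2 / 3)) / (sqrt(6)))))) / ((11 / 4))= 9* sqrt(6) / 11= 2.00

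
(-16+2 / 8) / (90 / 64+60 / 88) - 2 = -334 / 35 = -9.54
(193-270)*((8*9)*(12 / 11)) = -6048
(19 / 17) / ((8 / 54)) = 513 / 68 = 7.54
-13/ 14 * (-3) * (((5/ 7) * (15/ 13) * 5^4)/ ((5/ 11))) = 309375/ 98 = 3156.89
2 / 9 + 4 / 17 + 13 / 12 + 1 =1555 / 612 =2.54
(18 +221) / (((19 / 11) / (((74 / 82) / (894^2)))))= 0.00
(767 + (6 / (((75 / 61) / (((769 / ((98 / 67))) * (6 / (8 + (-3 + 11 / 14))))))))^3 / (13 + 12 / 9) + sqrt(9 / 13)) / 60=sqrt(13) / 260 + 1986886962397948139803 / 90720177187500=21901268.55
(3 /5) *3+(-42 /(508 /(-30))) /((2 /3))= 7011 /1270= 5.52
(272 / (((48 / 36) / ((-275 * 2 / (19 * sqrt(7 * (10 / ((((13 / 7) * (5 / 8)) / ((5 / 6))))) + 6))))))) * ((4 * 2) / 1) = -448800 * sqrt(85566) / 20843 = -6298.59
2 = 2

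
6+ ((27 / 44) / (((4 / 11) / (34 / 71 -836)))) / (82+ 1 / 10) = -11.17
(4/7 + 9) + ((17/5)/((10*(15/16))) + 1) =28702/2625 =10.93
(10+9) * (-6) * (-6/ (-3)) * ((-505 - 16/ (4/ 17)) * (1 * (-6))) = -783864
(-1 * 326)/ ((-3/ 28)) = 9128/ 3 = 3042.67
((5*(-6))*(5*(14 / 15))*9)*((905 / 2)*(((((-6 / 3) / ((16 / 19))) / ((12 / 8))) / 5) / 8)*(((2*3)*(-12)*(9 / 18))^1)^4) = 37906308720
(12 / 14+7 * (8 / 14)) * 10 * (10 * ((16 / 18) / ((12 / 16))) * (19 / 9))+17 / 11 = 22768117 / 18711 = 1216.83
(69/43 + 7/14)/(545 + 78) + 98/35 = 750997/267890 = 2.80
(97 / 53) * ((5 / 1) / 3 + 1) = 776 / 159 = 4.88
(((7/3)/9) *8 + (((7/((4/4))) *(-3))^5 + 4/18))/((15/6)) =-44108266/27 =-1633639.48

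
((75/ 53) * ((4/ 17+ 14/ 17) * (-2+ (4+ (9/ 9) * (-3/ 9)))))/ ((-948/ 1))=-0.00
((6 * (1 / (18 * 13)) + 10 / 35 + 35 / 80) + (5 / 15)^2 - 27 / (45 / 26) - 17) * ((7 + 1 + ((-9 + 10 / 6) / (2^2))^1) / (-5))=76945459 / 1965600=39.15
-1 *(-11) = 11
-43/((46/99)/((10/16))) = -21285/368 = -57.84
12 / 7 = 1.71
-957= -957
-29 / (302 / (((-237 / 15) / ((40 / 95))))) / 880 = 43529 / 10630400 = 0.00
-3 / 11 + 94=1031 / 11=93.73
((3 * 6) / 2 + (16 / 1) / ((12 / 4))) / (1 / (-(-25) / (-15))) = -215 / 9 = -23.89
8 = 8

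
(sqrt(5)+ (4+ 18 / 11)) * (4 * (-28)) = -6944 / 11-112 * sqrt(5) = -881.71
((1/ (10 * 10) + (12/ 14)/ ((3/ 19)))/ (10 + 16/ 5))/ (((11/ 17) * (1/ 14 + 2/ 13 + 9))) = 280449/ 4063180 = 0.07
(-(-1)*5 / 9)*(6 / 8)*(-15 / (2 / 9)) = -225 / 8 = -28.12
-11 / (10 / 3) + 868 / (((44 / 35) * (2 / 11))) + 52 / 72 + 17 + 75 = 349823 / 90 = 3886.92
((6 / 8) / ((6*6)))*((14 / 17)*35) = 245 / 408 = 0.60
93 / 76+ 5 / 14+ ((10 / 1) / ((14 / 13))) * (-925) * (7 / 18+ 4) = -180487681 / 4788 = -37695.84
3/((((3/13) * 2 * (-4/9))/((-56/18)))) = 45.50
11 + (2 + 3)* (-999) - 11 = -4995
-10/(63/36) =-40/7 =-5.71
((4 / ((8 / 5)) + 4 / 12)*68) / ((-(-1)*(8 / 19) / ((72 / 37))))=32946 / 37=890.43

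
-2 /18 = -1 /9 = -0.11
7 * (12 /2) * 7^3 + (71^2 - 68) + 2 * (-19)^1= 19341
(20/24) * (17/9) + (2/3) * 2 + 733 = 39739/54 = 735.91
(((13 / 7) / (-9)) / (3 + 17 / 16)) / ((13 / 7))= -16 / 585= -0.03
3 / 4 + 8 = 35 / 4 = 8.75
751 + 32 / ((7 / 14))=815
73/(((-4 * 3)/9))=-219/4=-54.75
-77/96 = -0.80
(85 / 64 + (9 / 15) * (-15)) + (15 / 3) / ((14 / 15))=-1037 / 448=-2.31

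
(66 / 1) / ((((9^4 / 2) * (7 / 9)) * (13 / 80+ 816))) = 3520 / 111063393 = 0.00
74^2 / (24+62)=2738 / 43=63.67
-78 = -78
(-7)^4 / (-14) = -343 / 2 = -171.50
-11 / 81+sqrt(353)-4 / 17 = -511 / 1377+sqrt(353) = 18.42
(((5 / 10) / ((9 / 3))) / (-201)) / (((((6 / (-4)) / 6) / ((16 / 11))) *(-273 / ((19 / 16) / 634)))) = -19 / 574026453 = -0.00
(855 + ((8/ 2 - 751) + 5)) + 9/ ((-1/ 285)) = -2452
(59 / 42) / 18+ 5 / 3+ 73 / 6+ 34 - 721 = -508855 / 756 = -673.09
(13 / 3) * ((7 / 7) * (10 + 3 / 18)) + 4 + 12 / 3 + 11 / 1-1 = 1117 / 18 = 62.06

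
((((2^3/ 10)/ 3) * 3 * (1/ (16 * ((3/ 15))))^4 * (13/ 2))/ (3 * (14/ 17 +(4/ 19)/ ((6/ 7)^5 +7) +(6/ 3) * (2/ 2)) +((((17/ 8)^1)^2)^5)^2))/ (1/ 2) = 4632546612736530841600000/ 164651660002453939705649309474003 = 0.00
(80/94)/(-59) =-40/2773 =-0.01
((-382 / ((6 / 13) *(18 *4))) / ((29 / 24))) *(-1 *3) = 2483 / 87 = 28.54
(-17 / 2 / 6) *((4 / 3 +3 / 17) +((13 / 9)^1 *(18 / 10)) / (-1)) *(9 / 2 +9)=417 / 20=20.85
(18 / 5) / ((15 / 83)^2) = 13778 / 125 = 110.22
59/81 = 0.73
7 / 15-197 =-2948 / 15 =-196.53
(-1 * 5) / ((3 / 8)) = -40 / 3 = -13.33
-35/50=-7/10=-0.70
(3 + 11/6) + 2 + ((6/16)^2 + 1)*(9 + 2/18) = 4961/288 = 17.23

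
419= 419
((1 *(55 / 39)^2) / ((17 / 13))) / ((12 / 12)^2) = 3025 / 1989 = 1.52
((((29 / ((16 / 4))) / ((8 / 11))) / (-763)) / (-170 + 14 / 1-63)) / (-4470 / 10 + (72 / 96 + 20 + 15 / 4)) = -319 / 2259151440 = -0.00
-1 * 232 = -232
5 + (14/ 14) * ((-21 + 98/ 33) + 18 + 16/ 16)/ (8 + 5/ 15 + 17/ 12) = 6563/ 1287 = 5.10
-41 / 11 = -3.73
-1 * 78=-78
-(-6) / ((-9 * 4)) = -1 / 6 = -0.17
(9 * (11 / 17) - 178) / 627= -2927 / 10659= -0.27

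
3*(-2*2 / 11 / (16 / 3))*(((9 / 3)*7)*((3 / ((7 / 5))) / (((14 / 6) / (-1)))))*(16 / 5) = 972 / 77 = 12.62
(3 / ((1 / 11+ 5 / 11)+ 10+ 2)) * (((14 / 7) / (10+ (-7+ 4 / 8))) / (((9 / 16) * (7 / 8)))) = 2816 / 10143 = 0.28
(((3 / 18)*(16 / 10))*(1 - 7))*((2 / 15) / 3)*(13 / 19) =-0.05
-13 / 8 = -1.62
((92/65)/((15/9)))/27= 92/2925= 0.03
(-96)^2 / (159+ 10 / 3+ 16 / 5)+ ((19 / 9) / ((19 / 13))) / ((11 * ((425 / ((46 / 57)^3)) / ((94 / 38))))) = 20466291304526968 / 367602970524075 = 55.67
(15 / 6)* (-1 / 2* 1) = -5 / 4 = -1.25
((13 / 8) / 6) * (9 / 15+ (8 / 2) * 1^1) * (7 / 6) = 1.45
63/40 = 1.58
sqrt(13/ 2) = sqrt(26)/ 2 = 2.55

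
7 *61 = 427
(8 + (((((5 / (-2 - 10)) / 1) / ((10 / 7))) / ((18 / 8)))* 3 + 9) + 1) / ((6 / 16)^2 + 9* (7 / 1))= 10144 / 36369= 0.28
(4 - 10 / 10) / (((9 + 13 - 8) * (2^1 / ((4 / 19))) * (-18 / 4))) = -2 / 399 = -0.01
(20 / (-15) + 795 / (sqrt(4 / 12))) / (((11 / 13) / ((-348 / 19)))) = 6032 / 209 - 3596580 * sqrt(3) / 209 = -29777.16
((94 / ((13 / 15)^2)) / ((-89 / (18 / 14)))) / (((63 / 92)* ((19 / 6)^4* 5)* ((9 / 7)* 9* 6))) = -1037760 / 13721107127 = -0.00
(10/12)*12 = 10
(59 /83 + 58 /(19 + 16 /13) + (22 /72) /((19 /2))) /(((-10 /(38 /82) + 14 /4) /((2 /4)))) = -0.10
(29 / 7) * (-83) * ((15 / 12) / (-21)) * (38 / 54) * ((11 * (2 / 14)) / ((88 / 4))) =228665 / 222264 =1.03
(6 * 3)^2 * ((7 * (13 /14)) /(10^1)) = 1053 /5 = 210.60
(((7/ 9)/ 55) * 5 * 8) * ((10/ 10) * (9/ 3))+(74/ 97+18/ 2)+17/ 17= 39884/ 3201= 12.46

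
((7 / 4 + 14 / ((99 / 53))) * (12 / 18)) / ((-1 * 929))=-3661 / 551826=-0.01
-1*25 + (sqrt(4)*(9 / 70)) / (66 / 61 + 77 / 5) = -879176 / 35189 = -24.98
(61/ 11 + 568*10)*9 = 562869/ 11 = 51169.91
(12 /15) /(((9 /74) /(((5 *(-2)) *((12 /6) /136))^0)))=296 /45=6.58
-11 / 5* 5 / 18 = -11 / 18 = -0.61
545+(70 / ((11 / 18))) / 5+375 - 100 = 842.91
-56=-56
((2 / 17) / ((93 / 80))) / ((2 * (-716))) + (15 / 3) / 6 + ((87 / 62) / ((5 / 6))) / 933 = 734965321 / 880126890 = 0.84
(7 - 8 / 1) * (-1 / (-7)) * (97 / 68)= -97 / 476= -0.20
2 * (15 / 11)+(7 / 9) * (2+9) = 1117 / 99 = 11.28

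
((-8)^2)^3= 262144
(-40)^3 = -64000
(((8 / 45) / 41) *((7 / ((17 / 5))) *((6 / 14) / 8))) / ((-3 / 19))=-19 / 6273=-0.00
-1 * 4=-4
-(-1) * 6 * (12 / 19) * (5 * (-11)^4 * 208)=1096318080 / 19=57700951.58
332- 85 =247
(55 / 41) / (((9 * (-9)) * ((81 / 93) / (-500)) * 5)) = 170500 / 89667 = 1.90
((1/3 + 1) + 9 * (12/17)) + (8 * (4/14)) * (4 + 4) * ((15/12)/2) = 6824/357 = 19.11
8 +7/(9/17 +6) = 1007/111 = 9.07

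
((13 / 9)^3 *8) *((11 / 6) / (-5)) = -96668 / 10935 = -8.84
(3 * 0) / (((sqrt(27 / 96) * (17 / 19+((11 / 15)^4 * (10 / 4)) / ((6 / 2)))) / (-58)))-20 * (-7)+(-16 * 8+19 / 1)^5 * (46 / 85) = -8326670674.75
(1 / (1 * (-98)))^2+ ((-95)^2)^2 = 782251802501 / 9604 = 81450625.00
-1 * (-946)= 946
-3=-3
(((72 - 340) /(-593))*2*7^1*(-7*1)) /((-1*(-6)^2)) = 6566 /5337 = 1.23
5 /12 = 0.42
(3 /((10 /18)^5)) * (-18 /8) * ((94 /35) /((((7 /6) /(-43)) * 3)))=3222126783 /765625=4208.49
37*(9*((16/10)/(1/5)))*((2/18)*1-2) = -5032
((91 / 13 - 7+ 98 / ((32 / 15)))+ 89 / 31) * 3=72627 / 496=146.43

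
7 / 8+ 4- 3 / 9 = 109 / 24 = 4.54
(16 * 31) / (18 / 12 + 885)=992 / 1773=0.56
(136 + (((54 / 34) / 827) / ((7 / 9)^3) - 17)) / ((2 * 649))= 26084813 / 284511983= 0.09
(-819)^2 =670761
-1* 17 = -17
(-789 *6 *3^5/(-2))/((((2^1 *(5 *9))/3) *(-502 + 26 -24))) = -38.35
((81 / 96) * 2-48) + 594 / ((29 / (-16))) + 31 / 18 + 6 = -366.31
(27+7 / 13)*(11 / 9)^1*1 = 3938 / 117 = 33.66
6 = 6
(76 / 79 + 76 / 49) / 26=0.10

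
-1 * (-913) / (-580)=-913 / 580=-1.57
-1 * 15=-15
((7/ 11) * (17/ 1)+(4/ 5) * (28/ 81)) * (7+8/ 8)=395416/ 4455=88.76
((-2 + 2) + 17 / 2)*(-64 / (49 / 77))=-5984 / 7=-854.86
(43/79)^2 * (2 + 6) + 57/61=1258049/380701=3.30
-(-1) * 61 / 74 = 61 / 74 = 0.82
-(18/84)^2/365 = -0.00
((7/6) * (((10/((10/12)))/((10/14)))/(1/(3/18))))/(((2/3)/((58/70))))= 203/50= 4.06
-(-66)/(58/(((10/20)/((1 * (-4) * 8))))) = -33/1856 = -0.02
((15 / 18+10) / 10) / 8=13 / 96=0.14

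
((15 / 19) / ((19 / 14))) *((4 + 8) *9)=22680 / 361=62.83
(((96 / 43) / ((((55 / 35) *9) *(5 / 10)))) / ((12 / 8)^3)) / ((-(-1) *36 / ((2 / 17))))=1792 / 5861889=0.00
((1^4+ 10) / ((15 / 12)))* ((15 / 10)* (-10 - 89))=-6534 / 5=-1306.80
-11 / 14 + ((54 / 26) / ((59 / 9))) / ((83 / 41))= -560789 / 891254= -0.63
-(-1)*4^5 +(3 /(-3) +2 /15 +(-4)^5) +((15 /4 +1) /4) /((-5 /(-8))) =31 /30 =1.03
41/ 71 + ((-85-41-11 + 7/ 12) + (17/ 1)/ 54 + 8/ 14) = -134.95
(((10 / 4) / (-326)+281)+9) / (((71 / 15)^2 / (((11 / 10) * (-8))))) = -93592125 / 821683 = -113.90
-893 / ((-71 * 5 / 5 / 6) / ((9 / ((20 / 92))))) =1109106 / 355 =3124.24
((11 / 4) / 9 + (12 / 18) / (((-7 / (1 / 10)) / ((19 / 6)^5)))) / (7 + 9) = -2226619 / 13063680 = -0.17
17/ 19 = 0.89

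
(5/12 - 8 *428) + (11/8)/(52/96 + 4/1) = -4477651/1308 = -3423.28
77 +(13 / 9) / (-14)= 9689 / 126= 76.90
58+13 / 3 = 62.33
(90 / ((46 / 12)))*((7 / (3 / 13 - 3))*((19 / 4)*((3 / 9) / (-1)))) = 8645 / 92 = 93.97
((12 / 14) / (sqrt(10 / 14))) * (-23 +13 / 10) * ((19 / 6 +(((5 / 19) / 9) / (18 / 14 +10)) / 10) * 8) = -10609936 * sqrt(35) / 112575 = -557.58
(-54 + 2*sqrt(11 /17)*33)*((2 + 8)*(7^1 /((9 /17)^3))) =-687820 /27 + 445060*sqrt(187) /243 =-429.12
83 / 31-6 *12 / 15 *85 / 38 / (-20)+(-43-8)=-47.79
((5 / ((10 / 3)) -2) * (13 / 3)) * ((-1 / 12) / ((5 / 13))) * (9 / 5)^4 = 123201 / 25000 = 4.93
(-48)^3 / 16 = -6912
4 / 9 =0.44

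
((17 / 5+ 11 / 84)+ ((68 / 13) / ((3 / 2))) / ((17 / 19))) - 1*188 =-985921 / 5460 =-180.57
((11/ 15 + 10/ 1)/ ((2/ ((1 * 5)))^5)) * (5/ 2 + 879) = 177401875/ 192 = 923968.10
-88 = -88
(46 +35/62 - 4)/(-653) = -2639/40486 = -0.07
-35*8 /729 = -280 /729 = -0.38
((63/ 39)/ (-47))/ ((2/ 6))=-0.10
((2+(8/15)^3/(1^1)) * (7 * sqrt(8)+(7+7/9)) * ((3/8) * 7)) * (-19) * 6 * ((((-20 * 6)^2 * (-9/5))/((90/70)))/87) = 1514446528/1305+1514446528 * sqrt(2)/725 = 4114634.48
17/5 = 3.40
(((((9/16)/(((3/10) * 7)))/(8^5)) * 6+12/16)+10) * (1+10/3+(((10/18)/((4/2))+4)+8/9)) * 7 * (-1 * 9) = -1686609423/262144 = -6433.90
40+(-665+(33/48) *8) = -619.50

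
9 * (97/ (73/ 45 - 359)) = -39285/ 16082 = -2.44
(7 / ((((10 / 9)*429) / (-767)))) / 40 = -1239 / 4400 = -0.28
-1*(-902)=902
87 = 87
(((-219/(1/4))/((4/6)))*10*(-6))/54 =1460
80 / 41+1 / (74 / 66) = 4313 / 1517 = 2.84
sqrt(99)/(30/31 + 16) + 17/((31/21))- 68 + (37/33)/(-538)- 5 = -33840271/550374 + 93*sqrt(11)/526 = -60.90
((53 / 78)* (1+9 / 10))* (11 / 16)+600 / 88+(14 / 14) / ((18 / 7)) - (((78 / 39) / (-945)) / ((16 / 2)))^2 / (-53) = 3506336706857 / 433167134400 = 8.09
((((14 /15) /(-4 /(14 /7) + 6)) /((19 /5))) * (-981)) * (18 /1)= -20601 /19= -1084.26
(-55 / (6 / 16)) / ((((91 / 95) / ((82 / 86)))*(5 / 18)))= -2056560 / 3913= -525.57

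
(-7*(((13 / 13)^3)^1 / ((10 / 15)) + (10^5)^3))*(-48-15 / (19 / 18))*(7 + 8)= 6532105263157904535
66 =66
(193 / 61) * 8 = 25.31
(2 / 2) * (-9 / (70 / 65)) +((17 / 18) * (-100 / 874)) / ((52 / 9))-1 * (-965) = 152168291 / 159068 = 956.62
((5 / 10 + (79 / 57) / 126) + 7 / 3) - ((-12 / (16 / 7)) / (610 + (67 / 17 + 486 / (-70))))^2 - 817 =-677968126939746607 / 832725352376064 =-814.16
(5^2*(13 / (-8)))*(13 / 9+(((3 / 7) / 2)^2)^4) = -6235227952525 / 106256812032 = -58.68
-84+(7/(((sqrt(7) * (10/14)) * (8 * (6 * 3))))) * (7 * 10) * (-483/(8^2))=-84- 7889 * sqrt(7)/1536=-97.59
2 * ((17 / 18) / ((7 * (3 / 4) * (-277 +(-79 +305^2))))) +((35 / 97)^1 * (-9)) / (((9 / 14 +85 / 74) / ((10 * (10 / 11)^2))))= -178614412332397 / 11922885652986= -14.98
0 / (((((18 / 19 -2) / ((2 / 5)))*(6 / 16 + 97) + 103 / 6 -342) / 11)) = 0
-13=-13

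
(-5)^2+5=30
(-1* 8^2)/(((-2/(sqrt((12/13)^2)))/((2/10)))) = 384/65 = 5.91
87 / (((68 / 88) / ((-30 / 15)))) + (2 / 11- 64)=-54042 / 187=-288.99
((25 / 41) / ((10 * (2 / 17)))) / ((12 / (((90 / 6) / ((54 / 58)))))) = 12325 / 17712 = 0.70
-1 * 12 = -12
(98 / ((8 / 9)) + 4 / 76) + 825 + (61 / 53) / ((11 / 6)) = 41469205 / 44308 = 935.93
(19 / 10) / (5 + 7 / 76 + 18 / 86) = 31046 / 86625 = 0.36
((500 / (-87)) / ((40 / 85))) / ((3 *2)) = -2.04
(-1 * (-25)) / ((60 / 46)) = 115 / 6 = 19.17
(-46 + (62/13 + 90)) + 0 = 634/13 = 48.77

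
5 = 5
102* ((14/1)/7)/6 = 34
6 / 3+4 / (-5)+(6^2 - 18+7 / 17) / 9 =2483 / 765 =3.25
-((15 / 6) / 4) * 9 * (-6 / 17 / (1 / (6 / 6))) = 135 / 68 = 1.99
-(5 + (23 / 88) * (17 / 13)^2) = -81007 / 14872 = -5.45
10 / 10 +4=5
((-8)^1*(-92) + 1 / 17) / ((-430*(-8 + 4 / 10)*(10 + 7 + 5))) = 291 / 28424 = 0.01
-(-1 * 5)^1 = 5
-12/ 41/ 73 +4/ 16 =2945/ 11972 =0.25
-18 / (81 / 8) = -1.78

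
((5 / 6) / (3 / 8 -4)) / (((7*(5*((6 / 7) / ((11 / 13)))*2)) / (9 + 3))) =-44 / 1131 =-0.04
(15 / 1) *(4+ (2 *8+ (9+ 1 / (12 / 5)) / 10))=2513 / 8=314.12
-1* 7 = -7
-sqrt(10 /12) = -sqrt(30) /6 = -0.91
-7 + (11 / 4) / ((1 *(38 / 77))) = -217 / 152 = -1.43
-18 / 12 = -3 / 2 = -1.50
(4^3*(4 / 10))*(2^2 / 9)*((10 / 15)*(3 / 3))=1024 / 135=7.59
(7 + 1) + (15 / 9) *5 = 49 / 3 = 16.33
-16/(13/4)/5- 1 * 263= -17159/65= -263.98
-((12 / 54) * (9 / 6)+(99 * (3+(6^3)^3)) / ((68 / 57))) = -170605366439 / 204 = -836300815.88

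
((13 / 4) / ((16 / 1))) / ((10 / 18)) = 117 / 320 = 0.37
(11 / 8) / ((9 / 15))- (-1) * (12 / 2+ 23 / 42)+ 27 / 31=9.71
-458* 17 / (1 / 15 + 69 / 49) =-2861355 / 542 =-5279.25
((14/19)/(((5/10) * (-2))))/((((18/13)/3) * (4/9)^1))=-273/76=-3.59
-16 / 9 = -1.78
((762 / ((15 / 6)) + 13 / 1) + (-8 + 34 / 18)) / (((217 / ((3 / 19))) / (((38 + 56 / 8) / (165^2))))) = 14026 / 37416225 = 0.00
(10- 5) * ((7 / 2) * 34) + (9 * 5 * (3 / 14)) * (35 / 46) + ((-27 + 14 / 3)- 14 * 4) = 144625 / 276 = 524.00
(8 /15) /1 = 8 /15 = 0.53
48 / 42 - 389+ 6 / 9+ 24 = -7627 / 21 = -363.19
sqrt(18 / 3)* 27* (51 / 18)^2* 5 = 4335* sqrt(6) / 4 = 2654.63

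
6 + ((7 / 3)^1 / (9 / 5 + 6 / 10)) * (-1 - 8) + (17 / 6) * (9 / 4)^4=35771 / 512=69.87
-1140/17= -67.06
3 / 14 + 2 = 31 / 14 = 2.21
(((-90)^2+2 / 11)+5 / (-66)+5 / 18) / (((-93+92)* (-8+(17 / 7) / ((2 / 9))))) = -11227132 / 4059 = -2765.98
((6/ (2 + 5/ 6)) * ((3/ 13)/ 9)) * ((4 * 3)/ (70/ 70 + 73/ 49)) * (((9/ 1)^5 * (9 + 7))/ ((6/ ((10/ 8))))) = 694416240/ 13481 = 51510.74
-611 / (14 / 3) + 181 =701 / 14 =50.07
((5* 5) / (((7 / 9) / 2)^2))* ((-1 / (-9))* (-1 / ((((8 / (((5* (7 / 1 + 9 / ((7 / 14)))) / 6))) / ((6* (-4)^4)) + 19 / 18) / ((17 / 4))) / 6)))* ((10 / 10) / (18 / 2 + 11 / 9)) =-1858950000 / 42836143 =-43.40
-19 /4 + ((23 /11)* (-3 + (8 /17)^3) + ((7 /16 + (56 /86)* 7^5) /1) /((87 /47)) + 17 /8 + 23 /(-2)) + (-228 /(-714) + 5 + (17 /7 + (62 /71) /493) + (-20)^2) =10128688131189203 /1607694510576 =6300.13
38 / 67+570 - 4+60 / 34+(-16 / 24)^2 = 5830526 / 10251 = 568.78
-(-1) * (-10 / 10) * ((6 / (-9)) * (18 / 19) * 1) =12 / 19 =0.63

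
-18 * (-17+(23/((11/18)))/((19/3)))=41598/209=199.03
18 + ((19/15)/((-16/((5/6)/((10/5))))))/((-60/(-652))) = 152423/8640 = 17.64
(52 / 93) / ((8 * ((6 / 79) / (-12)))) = -11.04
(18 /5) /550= 9 /1375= 0.01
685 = 685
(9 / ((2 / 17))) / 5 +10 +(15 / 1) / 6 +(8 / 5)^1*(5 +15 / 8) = 194 / 5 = 38.80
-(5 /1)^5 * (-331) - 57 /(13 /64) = 13443227 /13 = 1034094.38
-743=-743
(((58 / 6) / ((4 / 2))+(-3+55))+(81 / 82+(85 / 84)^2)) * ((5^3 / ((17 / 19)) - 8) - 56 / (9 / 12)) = 49521794941 / 14754096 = 3356.48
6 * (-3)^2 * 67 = 3618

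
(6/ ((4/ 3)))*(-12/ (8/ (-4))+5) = 99/ 2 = 49.50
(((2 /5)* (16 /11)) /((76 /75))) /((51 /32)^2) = 40960 /181203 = 0.23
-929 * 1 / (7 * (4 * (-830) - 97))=929 / 23919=0.04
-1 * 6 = -6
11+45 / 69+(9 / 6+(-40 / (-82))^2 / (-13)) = 13202665 / 1005238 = 13.13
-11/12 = -0.92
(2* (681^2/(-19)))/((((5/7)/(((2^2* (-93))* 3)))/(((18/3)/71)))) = 6445487.20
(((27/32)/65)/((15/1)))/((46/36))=81/119600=0.00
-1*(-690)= 690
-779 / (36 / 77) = -59983 / 36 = -1666.19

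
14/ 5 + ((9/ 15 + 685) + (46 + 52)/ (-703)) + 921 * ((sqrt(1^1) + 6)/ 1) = 25080441/ 3515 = 7135.26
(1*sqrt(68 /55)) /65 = 2*sqrt(935) /3575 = 0.02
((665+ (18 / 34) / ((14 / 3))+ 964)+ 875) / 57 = 595979 / 13566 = 43.93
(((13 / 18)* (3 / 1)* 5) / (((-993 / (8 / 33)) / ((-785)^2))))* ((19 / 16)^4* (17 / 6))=-88739299338625 / 9663971328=-9182.49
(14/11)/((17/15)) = 210/187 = 1.12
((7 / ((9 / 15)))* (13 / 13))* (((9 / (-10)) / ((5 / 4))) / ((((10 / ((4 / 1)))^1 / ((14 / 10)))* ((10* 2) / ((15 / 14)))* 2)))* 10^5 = -12600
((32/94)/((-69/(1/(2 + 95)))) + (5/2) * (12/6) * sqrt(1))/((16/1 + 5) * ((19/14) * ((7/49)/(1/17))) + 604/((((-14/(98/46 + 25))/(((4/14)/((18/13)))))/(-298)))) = 154138222/2220991594805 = 0.00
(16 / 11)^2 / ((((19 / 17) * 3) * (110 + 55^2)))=0.00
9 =9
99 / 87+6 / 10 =252 / 145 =1.74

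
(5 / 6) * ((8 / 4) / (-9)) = -0.19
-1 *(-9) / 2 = 9 / 2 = 4.50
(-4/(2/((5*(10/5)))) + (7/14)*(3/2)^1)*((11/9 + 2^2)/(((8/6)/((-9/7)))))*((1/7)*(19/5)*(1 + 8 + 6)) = 88407/112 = 789.35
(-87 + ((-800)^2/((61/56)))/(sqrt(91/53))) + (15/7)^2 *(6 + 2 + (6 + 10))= 1137/49 + 5120000 *sqrt(4823)/793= 448412.67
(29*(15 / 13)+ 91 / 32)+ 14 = 20927 / 416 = 50.31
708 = 708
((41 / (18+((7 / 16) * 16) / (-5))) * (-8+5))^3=-406.81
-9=-9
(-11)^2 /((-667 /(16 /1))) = -2.90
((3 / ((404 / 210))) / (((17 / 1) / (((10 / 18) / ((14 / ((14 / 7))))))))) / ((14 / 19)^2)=0.01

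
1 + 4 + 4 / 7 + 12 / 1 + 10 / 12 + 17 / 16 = 6541 / 336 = 19.47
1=1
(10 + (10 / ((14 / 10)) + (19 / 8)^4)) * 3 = 4211301 / 28672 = 146.88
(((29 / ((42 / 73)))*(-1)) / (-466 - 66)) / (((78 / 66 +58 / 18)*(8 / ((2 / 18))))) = 23287 / 77935872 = 0.00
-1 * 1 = -1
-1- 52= -53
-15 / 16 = -0.94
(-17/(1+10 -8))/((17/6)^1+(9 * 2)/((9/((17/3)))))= -2/5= -0.40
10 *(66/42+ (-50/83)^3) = 54146570/4002509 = 13.53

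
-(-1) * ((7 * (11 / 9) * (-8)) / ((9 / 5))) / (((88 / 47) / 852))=-467180 / 27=-17302.96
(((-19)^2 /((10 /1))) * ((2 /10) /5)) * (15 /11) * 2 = 1083 /275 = 3.94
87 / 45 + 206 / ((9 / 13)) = 13477 / 45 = 299.49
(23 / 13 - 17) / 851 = -198 / 11063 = -0.02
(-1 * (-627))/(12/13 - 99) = -2717/425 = -6.39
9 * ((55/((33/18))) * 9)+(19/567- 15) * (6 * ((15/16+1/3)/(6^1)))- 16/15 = 163970509/68040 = 2409.91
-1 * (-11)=11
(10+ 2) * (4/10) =24/5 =4.80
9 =9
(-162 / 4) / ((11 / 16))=-648 / 11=-58.91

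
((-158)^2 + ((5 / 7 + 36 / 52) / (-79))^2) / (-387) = -1290182499428 / 20000826027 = -64.51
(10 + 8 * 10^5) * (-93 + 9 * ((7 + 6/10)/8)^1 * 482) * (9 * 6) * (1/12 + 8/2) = 1421131443921/2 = 710565721960.50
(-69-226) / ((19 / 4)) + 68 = 112 / 19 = 5.89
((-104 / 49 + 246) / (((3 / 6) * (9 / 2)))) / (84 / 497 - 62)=-339380 / 193599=-1.75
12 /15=4 /5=0.80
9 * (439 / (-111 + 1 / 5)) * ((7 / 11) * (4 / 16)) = -138285 / 24376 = -5.67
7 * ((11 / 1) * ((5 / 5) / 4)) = 77 / 4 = 19.25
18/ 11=1.64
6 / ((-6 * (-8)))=1 / 8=0.12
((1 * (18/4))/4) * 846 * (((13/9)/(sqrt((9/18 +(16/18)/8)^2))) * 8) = 197964/11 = 17996.73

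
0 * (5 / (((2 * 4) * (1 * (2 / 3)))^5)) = 0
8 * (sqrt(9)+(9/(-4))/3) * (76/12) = 114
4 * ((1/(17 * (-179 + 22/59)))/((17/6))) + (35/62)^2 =1241875457/3902647908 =0.32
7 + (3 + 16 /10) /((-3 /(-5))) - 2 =38 /3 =12.67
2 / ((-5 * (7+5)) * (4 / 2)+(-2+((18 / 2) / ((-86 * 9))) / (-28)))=-4816 / 293775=-0.02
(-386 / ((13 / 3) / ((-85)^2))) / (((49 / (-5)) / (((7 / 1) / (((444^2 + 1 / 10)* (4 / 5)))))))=2.91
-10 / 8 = -5 / 4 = -1.25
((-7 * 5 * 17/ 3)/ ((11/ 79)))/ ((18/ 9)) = -47005/ 66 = -712.20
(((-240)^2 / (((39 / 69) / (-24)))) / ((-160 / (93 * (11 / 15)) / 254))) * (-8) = -27539094528 / 13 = -2118391886.77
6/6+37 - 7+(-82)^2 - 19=6736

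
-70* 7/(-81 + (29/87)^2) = 315/52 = 6.06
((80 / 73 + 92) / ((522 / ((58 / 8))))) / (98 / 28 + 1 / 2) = 1699 / 5256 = 0.32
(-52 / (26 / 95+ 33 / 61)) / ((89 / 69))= -20792460 / 420169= -49.49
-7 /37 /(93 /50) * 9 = -1050 /1147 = -0.92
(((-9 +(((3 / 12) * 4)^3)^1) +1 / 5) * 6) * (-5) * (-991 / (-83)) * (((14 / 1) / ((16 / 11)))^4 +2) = 4076839482651 / 169984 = 23983666.01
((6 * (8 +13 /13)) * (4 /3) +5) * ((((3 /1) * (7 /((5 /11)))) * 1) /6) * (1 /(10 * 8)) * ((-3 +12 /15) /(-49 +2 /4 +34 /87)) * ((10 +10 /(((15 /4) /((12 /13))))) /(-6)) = -13927221 /19786000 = -0.70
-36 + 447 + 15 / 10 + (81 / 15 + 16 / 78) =163061 / 390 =418.11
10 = 10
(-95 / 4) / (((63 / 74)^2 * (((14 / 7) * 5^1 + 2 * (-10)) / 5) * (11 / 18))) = 26.81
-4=-4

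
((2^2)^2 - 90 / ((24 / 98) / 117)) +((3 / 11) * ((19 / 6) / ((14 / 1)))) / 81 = -1072302443 / 24948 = -42981.50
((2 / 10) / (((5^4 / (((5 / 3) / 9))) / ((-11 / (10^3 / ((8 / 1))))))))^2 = 121 / 4449462890625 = 0.00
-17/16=-1.06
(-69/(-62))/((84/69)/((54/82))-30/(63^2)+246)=699867/155858824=0.00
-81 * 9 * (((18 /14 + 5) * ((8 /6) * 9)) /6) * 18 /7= -1154736 /49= -23566.04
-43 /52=-0.83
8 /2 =4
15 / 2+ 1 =17 / 2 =8.50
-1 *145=-145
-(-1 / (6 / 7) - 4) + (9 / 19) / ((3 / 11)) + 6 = 1471 / 114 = 12.90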